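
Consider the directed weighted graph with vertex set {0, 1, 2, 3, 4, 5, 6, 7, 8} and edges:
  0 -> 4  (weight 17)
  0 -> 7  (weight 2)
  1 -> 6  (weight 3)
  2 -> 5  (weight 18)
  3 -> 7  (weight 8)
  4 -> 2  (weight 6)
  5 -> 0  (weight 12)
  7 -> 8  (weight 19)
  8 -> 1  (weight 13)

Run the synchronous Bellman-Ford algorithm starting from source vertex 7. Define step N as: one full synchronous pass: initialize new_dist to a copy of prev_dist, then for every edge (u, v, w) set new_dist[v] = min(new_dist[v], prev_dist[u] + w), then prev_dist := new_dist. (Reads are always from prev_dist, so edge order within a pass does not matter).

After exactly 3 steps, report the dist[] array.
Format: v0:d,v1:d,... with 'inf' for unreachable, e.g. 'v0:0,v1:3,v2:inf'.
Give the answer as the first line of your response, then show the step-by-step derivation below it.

v0:inf,v1:32,v2:inf,v3:inf,v4:inf,v5:inf,v6:35,v7:0,v8:19

step 1: dist = v0:inf,v1:inf,v2:inf,v3:inf,v4:inf,v5:inf,v6:inf,v7:0,v8:19
step 2: dist = v0:inf,v1:32,v2:inf,v3:inf,v4:inf,v5:inf,v6:inf,v7:0,v8:19
step 3: dist = v0:inf,v1:32,v2:inf,v3:inf,v4:inf,v5:inf,v6:35,v7:0,v8:19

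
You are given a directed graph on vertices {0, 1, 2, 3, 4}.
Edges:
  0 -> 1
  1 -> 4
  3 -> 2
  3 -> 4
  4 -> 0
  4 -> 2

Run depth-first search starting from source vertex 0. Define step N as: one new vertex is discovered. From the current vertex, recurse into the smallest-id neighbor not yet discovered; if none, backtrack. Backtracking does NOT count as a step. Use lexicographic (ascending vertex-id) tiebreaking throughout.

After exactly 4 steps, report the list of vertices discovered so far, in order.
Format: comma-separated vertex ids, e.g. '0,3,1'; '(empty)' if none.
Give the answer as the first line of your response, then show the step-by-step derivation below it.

0,1,4,2

step 1: discover 0; path=0; order=0
step 2: discover 1; path=0>1; order=0,1
step 3: discover 4; path=0>1>4; order=0,1,4
step 4: discover 2; path=0>1>4>2; order=0,1,4,2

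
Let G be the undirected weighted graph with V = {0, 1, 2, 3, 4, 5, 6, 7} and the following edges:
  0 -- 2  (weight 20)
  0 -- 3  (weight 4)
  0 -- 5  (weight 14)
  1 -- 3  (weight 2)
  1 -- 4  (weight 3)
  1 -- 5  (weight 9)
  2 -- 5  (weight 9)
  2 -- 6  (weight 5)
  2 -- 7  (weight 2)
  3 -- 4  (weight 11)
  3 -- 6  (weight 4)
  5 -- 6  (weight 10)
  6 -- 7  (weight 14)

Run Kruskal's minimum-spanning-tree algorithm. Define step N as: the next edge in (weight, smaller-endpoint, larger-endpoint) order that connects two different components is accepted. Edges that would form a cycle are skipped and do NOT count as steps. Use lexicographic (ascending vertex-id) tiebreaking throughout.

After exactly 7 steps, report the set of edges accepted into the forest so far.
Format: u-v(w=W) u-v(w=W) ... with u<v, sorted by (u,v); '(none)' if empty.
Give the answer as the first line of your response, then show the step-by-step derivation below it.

0-3(w=4) 1-3(w=2) 1-4(w=3) 1-5(w=9) 2-6(w=5) 2-7(w=2) 3-6(w=4)

step 1: add edge 1-3 (w=2); MST = {1-3(w=2)}
step 2: add edge 2-7 (w=2); MST = {1-3(w=2) 2-7(w=2)}
step 3: add edge 1-4 (w=3); MST = {1-3(w=2) 1-4(w=3) 2-7(w=2)}
step 4: add edge 0-3 (w=4); MST = {0-3(w=4) 1-3(w=2) 1-4(w=3) 2-7(w=2)}
step 5: add edge 3-6 (w=4); MST = {0-3(w=4) 1-3(w=2) 1-4(w=3) 2-7(w=2) 3-6(w=4)}
step 6: add edge 2-6 (w=5); MST = {0-3(w=4) 1-3(w=2) 1-4(w=3) 2-6(w=5) 2-7(w=2) 3-6(w=4)}
step 7: add edge 1-5 (w=9); MST = {0-3(w=4) 1-3(w=2) 1-4(w=3) 1-5(w=9) 2-6(w=5) 2-7(w=2) 3-6(w=4)}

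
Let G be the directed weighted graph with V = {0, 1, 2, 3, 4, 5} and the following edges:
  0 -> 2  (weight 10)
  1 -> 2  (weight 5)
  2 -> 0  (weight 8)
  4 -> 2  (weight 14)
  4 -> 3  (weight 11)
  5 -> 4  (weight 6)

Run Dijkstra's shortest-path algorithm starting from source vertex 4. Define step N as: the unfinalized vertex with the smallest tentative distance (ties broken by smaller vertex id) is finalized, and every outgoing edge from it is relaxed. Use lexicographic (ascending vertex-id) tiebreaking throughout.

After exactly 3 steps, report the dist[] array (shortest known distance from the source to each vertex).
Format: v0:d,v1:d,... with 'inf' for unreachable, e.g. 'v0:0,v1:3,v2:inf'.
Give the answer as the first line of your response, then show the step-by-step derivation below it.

v0:22,v1:inf,v2:14,v3:11,v4:0,v5:inf

step 1: dist = v0:inf,v1:inf,v2:14,v3:11,v4:0,v5:inf
step 2: dist = v0:inf,v1:inf,v2:14,v3:11,v4:0,v5:inf
step 3: dist = v0:22,v1:inf,v2:14,v3:11,v4:0,v5:inf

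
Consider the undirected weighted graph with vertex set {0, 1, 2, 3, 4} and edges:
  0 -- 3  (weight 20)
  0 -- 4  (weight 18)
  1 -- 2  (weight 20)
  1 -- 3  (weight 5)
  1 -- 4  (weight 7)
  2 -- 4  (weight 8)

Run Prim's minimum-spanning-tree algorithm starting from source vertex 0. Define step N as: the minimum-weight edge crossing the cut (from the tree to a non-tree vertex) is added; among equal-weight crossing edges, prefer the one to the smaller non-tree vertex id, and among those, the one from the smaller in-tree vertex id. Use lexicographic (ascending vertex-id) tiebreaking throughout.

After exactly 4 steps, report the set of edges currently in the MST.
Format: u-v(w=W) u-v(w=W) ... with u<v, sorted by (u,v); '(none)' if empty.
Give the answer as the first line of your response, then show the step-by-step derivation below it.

0-4(w=18) 1-3(w=5) 1-4(w=7) 2-4(w=8)

step 1: add edge 0-4 (w=18); MST = {0-4(w=18)}
step 2: add edge 1-4 (w=7); MST = {0-4(w=18) 1-4(w=7)}
step 3: add edge 1-3 (w=5); MST = {0-4(w=18) 1-3(w=5) 1-4(w=7)}
step 4: add edge 2-4 (w=8); MST = {0-4(w=18) 1-3(w=5) 1-4(w=7) 2-4(w=8)}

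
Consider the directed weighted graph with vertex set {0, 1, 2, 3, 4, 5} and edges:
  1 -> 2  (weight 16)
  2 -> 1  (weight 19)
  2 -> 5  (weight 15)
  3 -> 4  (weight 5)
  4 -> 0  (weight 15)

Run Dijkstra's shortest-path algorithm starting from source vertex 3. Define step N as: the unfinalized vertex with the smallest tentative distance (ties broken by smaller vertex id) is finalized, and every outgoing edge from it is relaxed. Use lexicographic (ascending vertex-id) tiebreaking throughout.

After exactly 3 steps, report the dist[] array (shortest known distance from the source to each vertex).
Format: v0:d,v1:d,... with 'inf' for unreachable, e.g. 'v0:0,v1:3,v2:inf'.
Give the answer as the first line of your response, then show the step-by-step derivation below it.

v0:20,v1:inf,v2:inf,v3:0,v4:5,v5:inf

step 1: dist = v0:inf,v1:inf,v2:inf,v3:0,v4:5,v5:inf
step 2: dist = v0:20,v1:inf,v2:inf,v3:0,v4:5,v5:inf
step 3: dist = v0:20,v1:inf,v2:inf,v3:0,v4:5,v5:inf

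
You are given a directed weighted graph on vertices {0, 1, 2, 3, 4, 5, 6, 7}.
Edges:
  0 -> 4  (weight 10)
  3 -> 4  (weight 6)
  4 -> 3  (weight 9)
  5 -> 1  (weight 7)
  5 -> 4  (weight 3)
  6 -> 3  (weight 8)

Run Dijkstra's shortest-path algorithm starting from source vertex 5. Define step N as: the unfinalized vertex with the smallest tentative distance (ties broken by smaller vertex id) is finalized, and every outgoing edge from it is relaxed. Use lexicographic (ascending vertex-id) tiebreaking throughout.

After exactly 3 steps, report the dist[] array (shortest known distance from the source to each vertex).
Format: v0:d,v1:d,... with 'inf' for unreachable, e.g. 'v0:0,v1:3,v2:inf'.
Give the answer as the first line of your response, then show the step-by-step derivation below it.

v0:inf,v1:7,v2:inf,v3:12,v4:3,v5:0,v6:inf,v7:inf

step 1: dist = v0:inf,v1:7,v2:inf,v3:inf,v4:3,v5:0,v6:inf,v7:inf
step 2: dist = v0:inf,v1:7,v2:inf,v3:12,v4:3,v5:0,v6:inf,v7:inf
step 3: dist = v0:inf,v1:7,v2:inf,v3:12,v4:3,v5:0,v6:inf,v7:inf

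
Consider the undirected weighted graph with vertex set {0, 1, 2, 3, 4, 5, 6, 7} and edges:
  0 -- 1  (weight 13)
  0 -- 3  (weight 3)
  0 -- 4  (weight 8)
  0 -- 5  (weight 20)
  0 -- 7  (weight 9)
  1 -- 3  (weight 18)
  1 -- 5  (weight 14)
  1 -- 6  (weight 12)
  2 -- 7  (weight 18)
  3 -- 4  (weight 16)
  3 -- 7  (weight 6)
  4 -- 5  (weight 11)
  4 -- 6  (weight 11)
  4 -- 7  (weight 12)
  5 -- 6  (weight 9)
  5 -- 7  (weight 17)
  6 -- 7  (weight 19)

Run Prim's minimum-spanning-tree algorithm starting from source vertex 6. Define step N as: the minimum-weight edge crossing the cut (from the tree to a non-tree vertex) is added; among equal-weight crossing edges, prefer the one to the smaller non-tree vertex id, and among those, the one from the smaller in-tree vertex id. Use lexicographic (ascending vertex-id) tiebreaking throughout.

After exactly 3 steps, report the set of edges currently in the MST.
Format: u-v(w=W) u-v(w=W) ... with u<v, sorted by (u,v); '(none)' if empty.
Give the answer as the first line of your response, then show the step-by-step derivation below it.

0-4(w=8) 4-5(w=11) 5-6(w=9)

step 1: add edge 5-6 (w=9); MST = {5-6(w=9)}
step 2: add edge 4-5 (w=11); MST = {4-5(w=11) 5-6(w=9)}
step 3: add edge 0-4 (w=8); MST = {0-4(w=8) 4-5(w=11) 5-6(w=9)}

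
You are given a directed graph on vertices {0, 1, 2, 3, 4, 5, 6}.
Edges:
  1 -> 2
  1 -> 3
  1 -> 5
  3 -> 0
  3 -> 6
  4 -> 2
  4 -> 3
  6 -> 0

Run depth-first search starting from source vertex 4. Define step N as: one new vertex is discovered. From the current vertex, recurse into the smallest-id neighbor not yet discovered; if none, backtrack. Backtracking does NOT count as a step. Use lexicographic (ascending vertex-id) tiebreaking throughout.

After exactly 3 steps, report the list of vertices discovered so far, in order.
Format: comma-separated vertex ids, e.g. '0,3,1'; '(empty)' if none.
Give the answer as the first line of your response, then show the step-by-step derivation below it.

4,2,3

step 1: discover 4; path=4; order=4
step 2: discover 2; path=4>2; order=4,2
step 3: discover 3; path=4>3; order=4,2,3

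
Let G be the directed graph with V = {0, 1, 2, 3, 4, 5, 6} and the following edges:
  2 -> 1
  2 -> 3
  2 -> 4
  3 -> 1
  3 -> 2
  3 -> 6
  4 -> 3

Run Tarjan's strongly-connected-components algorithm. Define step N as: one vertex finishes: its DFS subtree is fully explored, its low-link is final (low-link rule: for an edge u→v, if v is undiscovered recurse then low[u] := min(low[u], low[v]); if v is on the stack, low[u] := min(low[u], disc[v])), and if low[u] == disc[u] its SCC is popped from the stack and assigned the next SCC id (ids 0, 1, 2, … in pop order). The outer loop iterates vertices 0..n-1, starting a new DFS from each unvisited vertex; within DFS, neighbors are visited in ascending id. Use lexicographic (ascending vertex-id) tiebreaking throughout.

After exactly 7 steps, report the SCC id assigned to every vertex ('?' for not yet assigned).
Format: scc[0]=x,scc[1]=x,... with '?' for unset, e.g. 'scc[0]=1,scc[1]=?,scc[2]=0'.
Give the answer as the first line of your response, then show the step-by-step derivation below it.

scc[0]=0,scc[1]=1,scc[2]=3,scc[3]=3,scc[4]=3,scc[5]=4,scc[6]=2

step 1: low=(low[0]=0,low[1]=?,low[2]=?,low[3]=?,low[4]=?,low[5]=?,low[6]=?); scc=(scc[0]=0,scc[1]=?,scc[2]=?,scc[3]=?,scc[4]=?,scc[5]=?,scc[6]=?)
step 2: low=(low[0]=0,low[1]=1,low[2]=?,low[3]=?,low[4]=?,low[5]=?,low[6]=?); scc=(scc[0]=0,scc[1]=1,scc[2]=?,scc[3]=?,scc[4]=?,scc[5]=?,scc[6]=?)
step 3: low=(low[0]=0,low[1]=1,low[2]=2,low[3]=2,low[4]=?,low[5]=?,low[6]=4); scc=(scc[0]=0,scc[1]=1,scc[2]=?,scc[3]=?,scc[4]=?,scc[5]=?,scc[6]=2)
step 4: low=(low[0]=0,low[1]=1,low[2]=2,low[3]=2,low[4]=?,low[5]=?,low[6]=4); scc=(scc[0]=0,scc[1]=1,scc[2]=?,scc[3]=?,scc[4]=?,scc[5]=?,scc[6]=2)
step 5: low=(low[0]=0,low[1]=1,low[2]=2,low[3]=2,low[4]=3,low[5]=?,low[6]=4); scc=(scc[0]=0,scc[1]=1,scc[2]=?,scc[3]=?,scc[4]=?,scc[5]=?,scc[6]=2)
step 6: low=(low[0]=0,low[1]=1,low[2]=2,low[3]=2,low[4]=3,low[5]=?,low[6]=4); scc=(scc[0]=0,scc[1]=1,scc[2]=3,scc[3]=3,scc[4]=3,scc[5]=?,scc[6]=2)
step 7: low=(low[0]=0,low[1]=1,low[2]=2,low[3]=2,low[4]=3,low[5]=6,low[6]=4); scc=(scc[0]=0,scc[1]=1,scc[2]=3,scc[3]=3,scc[4]=3,scc[5]=4,scc[6]=2)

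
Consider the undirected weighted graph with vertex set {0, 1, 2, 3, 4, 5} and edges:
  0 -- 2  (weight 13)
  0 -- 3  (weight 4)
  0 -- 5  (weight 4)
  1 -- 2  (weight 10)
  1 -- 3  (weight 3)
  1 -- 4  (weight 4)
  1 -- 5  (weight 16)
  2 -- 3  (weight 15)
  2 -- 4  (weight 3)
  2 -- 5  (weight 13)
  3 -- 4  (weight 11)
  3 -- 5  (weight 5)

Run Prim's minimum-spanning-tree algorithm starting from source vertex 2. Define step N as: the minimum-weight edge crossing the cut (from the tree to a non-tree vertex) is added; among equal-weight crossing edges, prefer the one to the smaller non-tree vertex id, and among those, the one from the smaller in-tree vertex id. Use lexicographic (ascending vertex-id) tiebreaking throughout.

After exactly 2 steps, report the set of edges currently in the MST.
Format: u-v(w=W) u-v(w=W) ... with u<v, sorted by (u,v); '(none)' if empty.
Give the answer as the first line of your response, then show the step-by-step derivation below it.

1-4(w=4) 2-4(w=3)

step 1: add edge 2-4 (w=3); MST = {2-4(w=3)}
step 2: add edge 1-4 (w=4); MST = {1-4(w=4) 2-4(w=3)}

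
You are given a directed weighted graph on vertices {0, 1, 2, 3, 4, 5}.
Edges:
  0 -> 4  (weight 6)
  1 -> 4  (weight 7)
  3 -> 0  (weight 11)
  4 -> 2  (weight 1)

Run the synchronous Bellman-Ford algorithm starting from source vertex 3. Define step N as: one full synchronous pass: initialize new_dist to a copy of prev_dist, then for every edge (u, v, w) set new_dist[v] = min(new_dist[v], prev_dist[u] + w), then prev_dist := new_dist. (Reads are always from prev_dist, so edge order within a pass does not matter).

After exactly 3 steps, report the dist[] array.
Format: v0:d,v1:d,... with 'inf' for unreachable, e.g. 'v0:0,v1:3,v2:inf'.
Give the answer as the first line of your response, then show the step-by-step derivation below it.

v0:11,v1:inf,v2:18,v3:0,v4:17,v5:inf

step 1: dist = v0:11,v1:inf,v2:inf,v3:0,v4:inf,v5:inf
step 2: dist = v0:11,v1:inf,v2:inf,v3:0,v4:17,v5:inf
step 3: dist = v0:11,v1:inf,v2:18,v3:0,v4:17,v5:inf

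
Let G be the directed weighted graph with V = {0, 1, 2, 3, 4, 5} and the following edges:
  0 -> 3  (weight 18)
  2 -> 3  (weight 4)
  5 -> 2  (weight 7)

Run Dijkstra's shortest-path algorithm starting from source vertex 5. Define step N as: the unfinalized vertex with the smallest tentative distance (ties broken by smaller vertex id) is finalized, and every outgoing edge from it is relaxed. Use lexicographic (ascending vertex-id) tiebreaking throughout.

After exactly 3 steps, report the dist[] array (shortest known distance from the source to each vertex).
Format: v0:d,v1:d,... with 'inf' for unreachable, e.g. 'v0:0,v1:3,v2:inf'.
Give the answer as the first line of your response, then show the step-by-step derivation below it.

v0:inf,v1:inf,v2:7,v3:11,v4:inf,v5:0

step 1: dist = v0:inf,v1:inf,v2:7,v3:inf,v4:inf,v5:0
step 2: dist = v0:inf,v1:inf,v2:7,v3:11,v4:inf,v5:0
step 3: dist = v0:inf,v1:inf,v2:7,v3:11,v4:inf,v5:0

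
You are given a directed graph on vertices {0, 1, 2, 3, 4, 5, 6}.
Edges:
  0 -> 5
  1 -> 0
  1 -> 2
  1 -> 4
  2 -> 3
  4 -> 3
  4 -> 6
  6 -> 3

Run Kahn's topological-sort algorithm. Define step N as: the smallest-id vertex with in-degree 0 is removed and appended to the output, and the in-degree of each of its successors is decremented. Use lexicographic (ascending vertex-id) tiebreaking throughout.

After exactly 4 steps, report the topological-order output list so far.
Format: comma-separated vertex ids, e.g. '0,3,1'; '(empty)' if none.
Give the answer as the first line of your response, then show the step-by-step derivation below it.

1,0,2,4

step 1: output 1; order=[1]; indeg=(0,0,0,3,0,1,1)
step 2: output 0; order=[1,0]; indeg=(0,0,0,3,0,0,1)
step 3: output 2; order=[1,0,2]; indeg=(0,0,0,2,0,0,1)
step 4: output 4; order=[1,0,2,4]; indeg=(0,0,0,1,0,0,0)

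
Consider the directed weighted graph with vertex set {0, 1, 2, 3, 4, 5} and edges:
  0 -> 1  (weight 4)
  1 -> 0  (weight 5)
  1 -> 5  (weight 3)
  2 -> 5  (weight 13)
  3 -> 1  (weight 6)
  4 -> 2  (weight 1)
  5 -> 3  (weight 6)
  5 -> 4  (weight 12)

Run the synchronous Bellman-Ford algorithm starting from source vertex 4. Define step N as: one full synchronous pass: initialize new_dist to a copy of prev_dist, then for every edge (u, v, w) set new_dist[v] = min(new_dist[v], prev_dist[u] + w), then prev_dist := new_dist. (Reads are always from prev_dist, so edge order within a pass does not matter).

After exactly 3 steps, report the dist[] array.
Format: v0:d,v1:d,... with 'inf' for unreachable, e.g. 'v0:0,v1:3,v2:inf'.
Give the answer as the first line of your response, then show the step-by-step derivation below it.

v0:inf,v1:inf,v2:1,v3:20,v4:0,v5:14

step 1: dist = v0:inf,v1:inf,v2:1,v3:inf,v4:0,v5:inf
step 2: dist = v0:inf,v1:inf,v2:1,v3:inf,v4:0,v5:14
step 3: dist = v0:inf,v1:inf,v2:1,v3:20,v4:0,v5:14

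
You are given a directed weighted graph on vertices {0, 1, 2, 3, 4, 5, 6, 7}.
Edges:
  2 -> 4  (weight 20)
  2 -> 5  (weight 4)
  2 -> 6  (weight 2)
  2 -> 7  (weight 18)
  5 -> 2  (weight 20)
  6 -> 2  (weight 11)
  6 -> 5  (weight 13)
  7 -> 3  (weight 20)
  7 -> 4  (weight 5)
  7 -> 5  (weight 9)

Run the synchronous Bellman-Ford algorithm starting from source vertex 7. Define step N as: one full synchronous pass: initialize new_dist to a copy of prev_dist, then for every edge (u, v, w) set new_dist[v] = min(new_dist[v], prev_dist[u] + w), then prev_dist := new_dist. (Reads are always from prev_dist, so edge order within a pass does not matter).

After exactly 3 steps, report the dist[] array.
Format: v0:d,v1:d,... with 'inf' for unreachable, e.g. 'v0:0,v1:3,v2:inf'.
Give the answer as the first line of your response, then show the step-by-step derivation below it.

v0:inf,v1:inf,v2:29,v3:20,v4:5,v5:9,v6:31,v7:0

step 1: dist = v0:inf,v1:inf,v2:inf,v3:20,v4:5,v5:9,v6:inf,v7:0
step 2: dist = v0:inf,v1:inf,v2:29,v3:20,v4:5,v5:9,v6:inf,v7:0
step 3: dist = v0:inf,v1:inf,v2:29,v3:20,v4:5,v5:9,v6:31,v7:0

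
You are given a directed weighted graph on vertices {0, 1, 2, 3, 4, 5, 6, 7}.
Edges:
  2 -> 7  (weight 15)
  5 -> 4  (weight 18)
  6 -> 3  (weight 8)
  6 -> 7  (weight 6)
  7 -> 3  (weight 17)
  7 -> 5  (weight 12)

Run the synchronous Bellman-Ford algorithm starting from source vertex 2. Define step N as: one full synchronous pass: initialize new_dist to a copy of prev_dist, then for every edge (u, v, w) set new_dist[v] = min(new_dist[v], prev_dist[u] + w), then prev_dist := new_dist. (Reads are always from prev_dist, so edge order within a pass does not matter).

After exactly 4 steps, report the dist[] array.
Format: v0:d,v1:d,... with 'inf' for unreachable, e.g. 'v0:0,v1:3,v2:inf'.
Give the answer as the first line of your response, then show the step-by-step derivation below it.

v0:inf,v1:inf,v2:0,v3:32,v4:45,v5:27,v6:inf,v7:15

step 1: dist = v0:inf,v1:inf,v2:0,v3:inf,v4:inf,v5:inf,v6:inf,v7:15
step 2: dist = v0:inf,v1:inf,v2:0,v3:32,v4:inf,v5:27,v6:inf,v7:15
step 3: dist = v0:inf,v1:inf,v2:0,v3:32,v4:45,v5:27,v6:inf,v7:15
step 4: dist = v0:inf,v1:inf,v2:0,v3:32,v4:45,v5:27,v6:inf,v7:15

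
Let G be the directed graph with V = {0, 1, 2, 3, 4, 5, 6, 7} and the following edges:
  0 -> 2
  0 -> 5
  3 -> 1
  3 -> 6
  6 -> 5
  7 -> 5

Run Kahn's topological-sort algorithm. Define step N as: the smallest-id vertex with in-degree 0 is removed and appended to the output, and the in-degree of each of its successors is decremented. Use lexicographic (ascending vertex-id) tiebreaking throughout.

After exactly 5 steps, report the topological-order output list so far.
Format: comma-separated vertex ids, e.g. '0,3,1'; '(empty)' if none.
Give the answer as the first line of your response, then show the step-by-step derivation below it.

0,2,3,1,4

step 1: output 0; order=[0]; indeg=(0,1,0,0,0,2,1,0)
step 2: output 2; order=[0,2]; indeg=(0,1,0,0,0,2,1,0)
step 3: output 3; order=[0,2,3]; indeg=(0,0,0,0,0,2,0,0)
step 4: output 1; order=[0,2,3,1]; indeg=(0,0,0,0,0,2,0,0)
step 5: output 4; order=[0,2,3,1,4]; indeg=(0,0,0,0,0,2,0,0)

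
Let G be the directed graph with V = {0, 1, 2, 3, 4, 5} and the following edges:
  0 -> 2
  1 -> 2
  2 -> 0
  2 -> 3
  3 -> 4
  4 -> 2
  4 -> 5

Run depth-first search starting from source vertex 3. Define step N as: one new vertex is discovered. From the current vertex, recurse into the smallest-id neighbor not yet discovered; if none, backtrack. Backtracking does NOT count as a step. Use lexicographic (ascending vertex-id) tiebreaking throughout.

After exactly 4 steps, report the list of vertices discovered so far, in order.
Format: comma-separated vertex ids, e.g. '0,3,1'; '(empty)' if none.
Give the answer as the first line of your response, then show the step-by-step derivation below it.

3,4,2,0

step 1: discover 3; path=3; order=3
step 2: discover 4; path=3>4; order=3,4
step 3: discover 2; path=3>4>2; order=3,4,2
step 4: discover 0; path=3>4>2>0; order=3,4,2,0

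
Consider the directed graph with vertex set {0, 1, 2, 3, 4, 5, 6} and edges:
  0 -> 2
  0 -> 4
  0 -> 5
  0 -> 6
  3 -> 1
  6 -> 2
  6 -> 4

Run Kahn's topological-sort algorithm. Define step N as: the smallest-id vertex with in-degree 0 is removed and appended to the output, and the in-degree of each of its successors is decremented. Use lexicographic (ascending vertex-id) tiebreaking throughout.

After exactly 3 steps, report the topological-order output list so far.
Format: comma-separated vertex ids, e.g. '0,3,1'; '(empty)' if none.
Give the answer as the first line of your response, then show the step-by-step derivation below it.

0,3,1

step 1: output 0; order=[0]; indeg=(0,1,1,0,1,0,0)
step 2: output 3; order=[0,3]; indeg=(0,0,1,0,1,0,0)
step 3: output 1; order=[0,3,1]; indeg=(0,0,1,0,1,0,0)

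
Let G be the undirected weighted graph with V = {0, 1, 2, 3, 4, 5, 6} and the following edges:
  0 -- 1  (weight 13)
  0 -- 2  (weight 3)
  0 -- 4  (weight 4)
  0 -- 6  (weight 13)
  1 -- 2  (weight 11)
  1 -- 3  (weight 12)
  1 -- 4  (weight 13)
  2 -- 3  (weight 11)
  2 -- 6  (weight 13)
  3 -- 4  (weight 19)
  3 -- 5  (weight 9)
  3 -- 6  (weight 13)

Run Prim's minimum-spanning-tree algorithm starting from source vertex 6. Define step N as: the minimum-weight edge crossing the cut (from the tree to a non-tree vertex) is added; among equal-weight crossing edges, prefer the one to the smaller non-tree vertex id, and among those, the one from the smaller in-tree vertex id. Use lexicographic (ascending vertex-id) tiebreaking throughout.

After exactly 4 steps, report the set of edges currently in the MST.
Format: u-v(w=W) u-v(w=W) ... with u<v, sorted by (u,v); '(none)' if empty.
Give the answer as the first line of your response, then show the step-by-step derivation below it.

0-2(w=3) 0-4(w=4) 0-6(w=13) 1-2(w=11)

step 1: add edge 0-6 (w=13); MST = {0-6(w=13)}
step 2: add edge 0-2 (w=3); MST = {0-2(w=3) 0-6(w=13)}
step 3: add edge 0-4 (w=4); MST = {0-2(w=3) 0-4(w=4) 0-6(w=13)}
step 4: add edge 1-2 (w=11); MST = {0-2(w=3) 0-4(w=4) 0-6(w=13) 1-2(w=11)}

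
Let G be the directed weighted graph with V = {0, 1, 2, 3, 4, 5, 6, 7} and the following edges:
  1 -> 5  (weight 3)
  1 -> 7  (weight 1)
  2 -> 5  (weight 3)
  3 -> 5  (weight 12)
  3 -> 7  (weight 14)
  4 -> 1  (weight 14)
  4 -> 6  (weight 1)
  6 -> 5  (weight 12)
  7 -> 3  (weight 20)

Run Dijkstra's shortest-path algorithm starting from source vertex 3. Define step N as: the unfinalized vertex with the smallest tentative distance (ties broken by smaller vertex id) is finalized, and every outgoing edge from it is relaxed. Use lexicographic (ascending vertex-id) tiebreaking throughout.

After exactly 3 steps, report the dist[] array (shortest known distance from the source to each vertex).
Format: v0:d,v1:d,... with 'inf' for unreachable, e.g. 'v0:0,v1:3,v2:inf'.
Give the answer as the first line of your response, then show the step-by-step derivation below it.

v0:inf,v1:inf,v2:inf,v3:0,v4:inf,v5:12,v6:inf,v7:14

step 1: dist = v0:inf,v1:inf,v2:inf,v3:0,v4:inf,v5:12,v6:inf,v7:14
step 2: dist = v0:inf,v1:inf,v2:inf,v3:0,v4:inf,v5:12,v6:inf,v7:14
step 3: dist = v0:inf,v1:inf,v2:inf,v3:0,v4:inf,v5:12,v6:inf,v7:14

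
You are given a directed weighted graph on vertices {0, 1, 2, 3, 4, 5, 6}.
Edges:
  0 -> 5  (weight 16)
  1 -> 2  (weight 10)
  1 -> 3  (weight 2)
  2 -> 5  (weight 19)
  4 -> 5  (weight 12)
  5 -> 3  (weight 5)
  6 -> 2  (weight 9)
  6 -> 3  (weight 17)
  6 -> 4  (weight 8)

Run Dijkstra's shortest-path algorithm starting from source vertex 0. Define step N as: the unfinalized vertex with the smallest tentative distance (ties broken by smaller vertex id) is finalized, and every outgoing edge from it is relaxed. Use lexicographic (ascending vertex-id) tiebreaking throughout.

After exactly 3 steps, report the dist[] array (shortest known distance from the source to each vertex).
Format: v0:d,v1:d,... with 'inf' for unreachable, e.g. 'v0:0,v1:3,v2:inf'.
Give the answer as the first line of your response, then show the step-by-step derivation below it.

v0:0,v1:inf,v2:inf,v3:21,v4:inf,v5:16,v6:inf

step 1: dist = v0:0,v1:inf,v2:inf,v3:inf,v4:inf,v5:16,v6:inf
step 2: dist = v0:0,v1:inf,v2:inf,v3:21,v4:inf,v5:16,v6:inf
step 3: dist = v0:0,v1:inf,v2:inf,v3:21,v4:inf,v5:16,v6:inf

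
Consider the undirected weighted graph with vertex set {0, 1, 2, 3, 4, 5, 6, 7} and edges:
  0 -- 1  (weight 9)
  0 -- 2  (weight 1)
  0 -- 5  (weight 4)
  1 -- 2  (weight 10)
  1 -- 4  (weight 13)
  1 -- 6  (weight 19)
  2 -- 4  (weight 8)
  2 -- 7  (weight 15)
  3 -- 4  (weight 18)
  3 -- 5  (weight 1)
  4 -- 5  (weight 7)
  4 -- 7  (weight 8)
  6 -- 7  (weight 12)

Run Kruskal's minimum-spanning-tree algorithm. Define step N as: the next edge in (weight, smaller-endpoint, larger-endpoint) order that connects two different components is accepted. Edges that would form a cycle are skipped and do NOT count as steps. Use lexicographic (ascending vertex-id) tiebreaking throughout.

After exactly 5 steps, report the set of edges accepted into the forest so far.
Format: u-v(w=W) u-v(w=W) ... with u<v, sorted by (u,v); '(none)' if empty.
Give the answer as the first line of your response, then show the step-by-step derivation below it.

0-2(w=1) 0-5(w=4) 3-5(w=1) 4-5(w=7) 4-7(w=8)

step 1: add edge 0-2 (w=1); MST = {0-2(w=1)}
step 2: add edge 3-5 (w=1); MST = {0-2(w=1) 3-5(w=1)}
step 3: add edge 0-5 (w=4); MST = {0-2(w=1) 0-5(w=4) 3-5(w=1)}
step 4: add edge 4-5 (w=7); MST = {0-2(w=1) 0-5(w=4) 3-5(w=1) 4-5(w=7)}
step 5: add edge 4-7 (w=8); MST = {0-2(w=1) 0-5(w=4) 3-5(w=1) 4-5(w=7) 4-7(w=8)}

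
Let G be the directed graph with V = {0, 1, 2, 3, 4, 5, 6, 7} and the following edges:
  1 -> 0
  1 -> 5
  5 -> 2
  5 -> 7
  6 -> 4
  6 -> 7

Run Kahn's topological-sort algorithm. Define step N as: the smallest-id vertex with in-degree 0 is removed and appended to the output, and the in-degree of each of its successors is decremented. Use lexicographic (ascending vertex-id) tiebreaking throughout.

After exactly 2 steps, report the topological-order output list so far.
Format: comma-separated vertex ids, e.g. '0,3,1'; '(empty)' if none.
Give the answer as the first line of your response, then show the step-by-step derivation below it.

1,0

step 1: output 1; order=[1]; indeg=(0,0,1,0,1,0,0,2)
step 2: output 0; order=[1,0]; indeg=(0,0,1,0,1,0,0,2)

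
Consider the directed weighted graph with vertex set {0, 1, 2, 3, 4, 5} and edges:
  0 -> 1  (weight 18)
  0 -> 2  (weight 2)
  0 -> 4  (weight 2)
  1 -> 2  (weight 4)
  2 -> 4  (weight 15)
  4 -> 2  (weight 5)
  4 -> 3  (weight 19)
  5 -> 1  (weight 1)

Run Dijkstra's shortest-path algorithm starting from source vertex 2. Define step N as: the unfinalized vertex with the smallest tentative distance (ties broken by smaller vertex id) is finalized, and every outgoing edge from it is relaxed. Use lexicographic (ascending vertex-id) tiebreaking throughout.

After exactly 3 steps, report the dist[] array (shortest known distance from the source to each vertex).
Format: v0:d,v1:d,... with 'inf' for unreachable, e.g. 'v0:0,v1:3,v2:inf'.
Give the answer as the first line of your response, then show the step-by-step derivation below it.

v0:inf,v1:inf,v2:0,v3:34,v4:15,v5:inf

step 1: dist = v0:inf,v1:inf,v2:0,v3:inf,v4:15,v5:inf
step 2: dist = v0:inf,v1:inf,v2:0,v3:34,v4:15,v5:inf
step 3: dist = v0:inf,v1:inf,v2:0,v3:34,v4:15,v5:inf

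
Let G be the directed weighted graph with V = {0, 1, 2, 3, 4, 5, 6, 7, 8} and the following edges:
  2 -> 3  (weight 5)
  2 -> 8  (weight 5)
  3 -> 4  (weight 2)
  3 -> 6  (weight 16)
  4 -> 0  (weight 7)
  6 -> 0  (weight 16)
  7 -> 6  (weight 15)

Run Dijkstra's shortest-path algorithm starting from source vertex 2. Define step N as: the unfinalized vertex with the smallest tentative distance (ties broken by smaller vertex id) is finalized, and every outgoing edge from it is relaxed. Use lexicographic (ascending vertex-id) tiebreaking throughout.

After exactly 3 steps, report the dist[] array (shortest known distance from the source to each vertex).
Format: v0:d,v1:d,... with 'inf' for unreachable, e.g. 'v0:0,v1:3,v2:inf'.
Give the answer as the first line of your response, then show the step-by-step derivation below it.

v0:inf,v1:inf,v2:0,v3:5,v4:7,v5:inf,v6:21,v7:inf,v8:5

step 1: dist = v0:inf,v1:inf,v2:0,v3:5,v4:inf,v5:inf,v6:inf,v7:inf,v8:5
step 2: dist = v0:inf,v1:inf,v2:0,v3:5,v4:7,v5:inf,v6:21,v7:inf,v8:5
step 3: dist = v0:inf,v1:inf,v2:0,v3:5,v4:7,v5:inf,v6:21,v7:inf,v8:5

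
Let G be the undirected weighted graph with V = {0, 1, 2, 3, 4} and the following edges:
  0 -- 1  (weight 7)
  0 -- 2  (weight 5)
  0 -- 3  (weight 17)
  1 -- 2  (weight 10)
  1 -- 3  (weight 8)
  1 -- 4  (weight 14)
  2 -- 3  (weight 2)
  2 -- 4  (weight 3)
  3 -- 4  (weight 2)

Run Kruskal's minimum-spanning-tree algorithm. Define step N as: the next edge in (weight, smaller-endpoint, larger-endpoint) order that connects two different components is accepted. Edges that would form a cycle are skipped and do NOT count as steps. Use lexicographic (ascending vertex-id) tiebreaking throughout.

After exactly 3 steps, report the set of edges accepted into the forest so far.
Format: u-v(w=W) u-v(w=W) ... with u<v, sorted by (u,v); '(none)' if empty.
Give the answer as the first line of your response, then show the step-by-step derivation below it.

0-2(w=5) 2-3(w=2) 3-4(w=2)

step 1: add edge 2-3 (w=2); MST = {2-3(w=2)}
step 2: add edge 3-4 (w=2); MST = {2-3(w=2) 3-4(w=2)}
step 3: add edge 0-2 (w=5); MST = {0-2(w=5) 2-3(w=2) 3-4(w=2)}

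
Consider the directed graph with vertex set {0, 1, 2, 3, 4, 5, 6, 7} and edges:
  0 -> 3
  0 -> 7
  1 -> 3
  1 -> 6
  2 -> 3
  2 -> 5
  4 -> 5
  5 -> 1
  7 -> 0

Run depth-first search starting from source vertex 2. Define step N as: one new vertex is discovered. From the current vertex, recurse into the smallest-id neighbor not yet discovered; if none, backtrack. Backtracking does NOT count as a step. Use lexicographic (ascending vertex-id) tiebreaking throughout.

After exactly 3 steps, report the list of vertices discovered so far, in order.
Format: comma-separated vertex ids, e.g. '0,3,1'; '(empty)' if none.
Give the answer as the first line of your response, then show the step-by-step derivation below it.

2,3,5

step 1: discover 2; path=2; order=2
step 2: discover 3; path=2>3; order=2,3
step 3: discover 5; path=2>5; order=2,3,5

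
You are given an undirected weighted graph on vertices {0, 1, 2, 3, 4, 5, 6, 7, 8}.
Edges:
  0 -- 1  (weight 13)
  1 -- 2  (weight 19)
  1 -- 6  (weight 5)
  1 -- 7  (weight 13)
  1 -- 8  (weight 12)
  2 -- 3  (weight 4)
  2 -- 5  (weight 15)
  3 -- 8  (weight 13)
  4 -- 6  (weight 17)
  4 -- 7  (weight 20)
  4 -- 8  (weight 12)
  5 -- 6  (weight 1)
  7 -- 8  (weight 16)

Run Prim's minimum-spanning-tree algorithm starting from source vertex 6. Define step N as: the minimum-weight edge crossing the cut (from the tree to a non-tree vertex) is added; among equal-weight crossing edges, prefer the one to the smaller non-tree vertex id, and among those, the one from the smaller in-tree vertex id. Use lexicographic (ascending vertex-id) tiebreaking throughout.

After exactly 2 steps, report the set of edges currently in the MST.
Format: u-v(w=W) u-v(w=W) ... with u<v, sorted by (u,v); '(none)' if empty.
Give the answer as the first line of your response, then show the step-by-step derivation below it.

1-6(w=5) 5-6(w=1)

step 1: add edge 5-6 (w=1); MST = {5-6(w=1)}
step 2: add edge 1-6 (w=5); MST = {1-6(w=5) 5-6(w=1)}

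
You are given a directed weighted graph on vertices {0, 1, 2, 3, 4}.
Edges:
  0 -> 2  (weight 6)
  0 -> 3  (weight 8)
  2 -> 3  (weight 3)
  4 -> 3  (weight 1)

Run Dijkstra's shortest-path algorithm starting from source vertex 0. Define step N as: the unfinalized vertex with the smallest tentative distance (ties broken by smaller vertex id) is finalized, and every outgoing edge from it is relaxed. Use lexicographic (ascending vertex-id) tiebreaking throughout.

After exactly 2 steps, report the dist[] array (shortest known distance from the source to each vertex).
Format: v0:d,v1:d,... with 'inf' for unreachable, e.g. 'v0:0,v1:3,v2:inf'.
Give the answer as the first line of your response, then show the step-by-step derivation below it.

v0:0,v1:inf,v2:6,v3:8,v4:inf

step 1: dist = v0:0,v1:inf,v2:6,v3:8,v4:inf
step 2: dist = v0:0,v1:inf,v2:6,v3:8,v4:inf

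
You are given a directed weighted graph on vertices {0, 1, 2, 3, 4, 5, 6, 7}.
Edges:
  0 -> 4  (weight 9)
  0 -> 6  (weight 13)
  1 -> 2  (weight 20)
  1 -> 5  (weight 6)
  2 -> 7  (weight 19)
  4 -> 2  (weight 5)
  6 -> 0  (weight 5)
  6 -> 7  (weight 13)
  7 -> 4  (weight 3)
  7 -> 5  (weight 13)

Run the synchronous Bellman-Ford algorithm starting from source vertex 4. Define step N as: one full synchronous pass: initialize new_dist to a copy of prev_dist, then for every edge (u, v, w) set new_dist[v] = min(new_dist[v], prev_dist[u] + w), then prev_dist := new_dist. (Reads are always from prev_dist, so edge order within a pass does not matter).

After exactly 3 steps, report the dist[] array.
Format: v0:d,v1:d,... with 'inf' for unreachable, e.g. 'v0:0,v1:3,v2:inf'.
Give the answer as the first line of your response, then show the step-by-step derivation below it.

v0:inf,v1:inf,v2:5,v3:inf,v4:0,v5:37,v6:inf,v7:24

step 1: dist = v0:inf,v1:inf,v2:5,v3:inf,v4:0,v5:inf,v6:inf,v7:inf
step 2: dist = v0:inf,v1:inf,v2:5,v3:inf,v4:0,v5:inf,v6:inf,v7:24
step 3: dist = v0:inf,v1:inf,v2:5,v3:inf,v4:0,v5:37,v6:inf,v7:24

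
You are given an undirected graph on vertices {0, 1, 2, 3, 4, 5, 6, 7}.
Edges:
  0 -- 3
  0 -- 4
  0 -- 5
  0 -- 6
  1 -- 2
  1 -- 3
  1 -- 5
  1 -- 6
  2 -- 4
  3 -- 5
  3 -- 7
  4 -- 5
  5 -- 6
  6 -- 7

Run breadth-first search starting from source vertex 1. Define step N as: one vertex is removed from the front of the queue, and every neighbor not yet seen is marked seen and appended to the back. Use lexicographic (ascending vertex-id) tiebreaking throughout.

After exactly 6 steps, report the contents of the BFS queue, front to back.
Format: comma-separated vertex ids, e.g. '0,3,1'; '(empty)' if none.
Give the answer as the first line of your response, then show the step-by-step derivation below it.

0,7

step 1: dequeue 1; queue=[2,3,5,6]; order=1
step 2: dequeue 2; queue=[3,5,6,4]; order=1,2
step 3: dequeue 3; queue=[5,6,4,0,7]; order=1,2,3
step 4: dequeue 5; queue=[6,4,0,7]; order=1,2,3,5
step 5: dequeue 6; queue=[4,0,7]; order=1,2,3,5,6
step 6: dequeue 4; queue=[0,7]; order=1,2,3,5,6,4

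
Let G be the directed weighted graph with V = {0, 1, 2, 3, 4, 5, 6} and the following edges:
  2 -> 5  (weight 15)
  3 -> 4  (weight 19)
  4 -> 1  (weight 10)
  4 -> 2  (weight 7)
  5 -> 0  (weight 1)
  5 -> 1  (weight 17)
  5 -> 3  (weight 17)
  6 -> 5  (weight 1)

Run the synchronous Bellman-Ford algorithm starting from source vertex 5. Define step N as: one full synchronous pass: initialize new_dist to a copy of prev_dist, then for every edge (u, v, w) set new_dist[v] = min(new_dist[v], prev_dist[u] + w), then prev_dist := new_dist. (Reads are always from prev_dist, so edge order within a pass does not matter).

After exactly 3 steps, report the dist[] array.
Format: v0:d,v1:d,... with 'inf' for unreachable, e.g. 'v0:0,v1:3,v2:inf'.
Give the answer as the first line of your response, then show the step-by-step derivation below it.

v0:1,v1:17,v2:43,v3:17,v4:36,v5:0,v6:inf

step 1: dist = v0:1,v1:17,v2:inf,v3:17,v4:inf,v5:0,v6:inf
step 2: dist = v0:1,v1:17,v2:inf,v3:17,v4:36,v5:0,v6:inf
step 3: dist = v0:1,v1:17,v2:43,v3:17,v4:36,v5:0,v6:inf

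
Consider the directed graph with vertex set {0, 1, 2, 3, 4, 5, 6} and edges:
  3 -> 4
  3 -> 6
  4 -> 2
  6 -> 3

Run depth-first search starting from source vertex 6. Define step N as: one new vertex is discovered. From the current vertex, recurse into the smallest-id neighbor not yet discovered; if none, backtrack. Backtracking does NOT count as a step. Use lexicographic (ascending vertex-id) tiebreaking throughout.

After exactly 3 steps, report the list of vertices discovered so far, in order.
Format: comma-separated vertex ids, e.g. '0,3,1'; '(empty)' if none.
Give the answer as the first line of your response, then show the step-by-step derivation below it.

6,3,4

step 1: discover 6; path=6; order=6
step 2: discover 3; path=6>3; order=6,3
step 3: discover 4; path=6>3>4; order=6,3,4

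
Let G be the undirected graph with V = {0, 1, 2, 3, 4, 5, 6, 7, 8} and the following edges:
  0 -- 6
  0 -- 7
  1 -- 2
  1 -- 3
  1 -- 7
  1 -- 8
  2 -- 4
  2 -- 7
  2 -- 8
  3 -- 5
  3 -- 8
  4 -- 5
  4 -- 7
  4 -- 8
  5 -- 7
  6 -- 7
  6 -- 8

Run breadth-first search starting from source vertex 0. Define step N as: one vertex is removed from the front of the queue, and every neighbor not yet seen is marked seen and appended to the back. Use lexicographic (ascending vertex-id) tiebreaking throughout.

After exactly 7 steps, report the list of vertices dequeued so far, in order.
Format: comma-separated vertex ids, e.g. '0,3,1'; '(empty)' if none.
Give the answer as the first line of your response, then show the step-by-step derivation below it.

0,6,7,8,1,2,4

step 1: dequeue 0; queue=[6,7]; order=0
step 2: dequeue 6; queue=[7,8]; order=0,6
step 3: dequeue 7; queue=[8,1,2,4,5]; order=0,6,7
step 4: dequeue 8; queue=[1,2,4,5,3]; order=0,6,7,8
step 5: dequeue 1; queue=[2,4,5,3]; order=0,6,7,8,1
step 6: dequeue 2; queue=[4,5,3]; order=0,6,7,8,1,2
step 7: dequeue 4; queue=[5,3]; order=0,6,7,8,1,2,4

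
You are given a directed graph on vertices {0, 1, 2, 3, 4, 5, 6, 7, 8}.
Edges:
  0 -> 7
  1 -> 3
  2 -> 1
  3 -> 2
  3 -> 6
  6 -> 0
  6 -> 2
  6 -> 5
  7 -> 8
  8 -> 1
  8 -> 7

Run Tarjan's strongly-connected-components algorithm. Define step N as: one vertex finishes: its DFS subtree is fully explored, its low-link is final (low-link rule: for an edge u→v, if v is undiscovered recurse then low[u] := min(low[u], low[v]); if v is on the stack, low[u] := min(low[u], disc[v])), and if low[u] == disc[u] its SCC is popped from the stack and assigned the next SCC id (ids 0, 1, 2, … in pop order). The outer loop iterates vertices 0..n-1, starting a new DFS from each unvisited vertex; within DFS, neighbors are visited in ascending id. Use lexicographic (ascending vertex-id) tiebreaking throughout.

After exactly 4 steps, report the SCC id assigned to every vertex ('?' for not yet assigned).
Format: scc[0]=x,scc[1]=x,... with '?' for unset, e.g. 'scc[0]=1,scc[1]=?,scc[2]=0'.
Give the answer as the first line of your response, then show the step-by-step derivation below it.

scc[0]=?,scc[1]=?,scc[2]=?,scc[3]=?,scc[4]=?,scc[5]=0,scc[6]=?,scc[7]=?,scc[8]=?

step 1: low=(low[0]=0,low[1]=3,low[2]=3,low[3]=4,low[4]=?,low[5]=?,low[6]=?,low[7]=1,low[8]=2); scc=(scc[0]=?,scc[1]=?,scc[2]=?,scc[3]=?,scc[4]=?,scc[5]=?,scc[6]=?,scc[7]=?,scc[8]=?)
step 2: low=(low[0]=0,low[1]=3,low[2]=3,low[3]=3,low[4]=?,low[5]=7,low[6]=0,low[7]=1,low[8]=2); scc=(scc[0]=?,scc[1]=?,scc[2]=?,scc[3]=?,scc[4]=?,scc[5]=0,scc[6]=?,scc[7]=?,scc[8]=?)
step 3: low=(low[0]=0,low[1]=3,low[2]=3,low[3]=3,low[4]=?,low[5]=7,low[6]=0,low[7]=1,low[8]=2); scc=(scc[0]=?,scc[1]=?,scc[2]=?,scc[3]=?,scc[4]=?,scc[5]=0,scc[6]=?,scc[7]=?,scc[8]=?)
step 4: low=(low[0]=0,low[1]=3,low[2]=3,low[3]=0,low[4]=?,low[5]=7,low[6]=0,low[7]=1,low[8]=2); scc=(scc[0]=?,scc[1]=?,scc[2]=?,scc[3]=?,scc[4]=?,scc[5]=0,scc[6]=?,scc[7]=?,scc[8]=?)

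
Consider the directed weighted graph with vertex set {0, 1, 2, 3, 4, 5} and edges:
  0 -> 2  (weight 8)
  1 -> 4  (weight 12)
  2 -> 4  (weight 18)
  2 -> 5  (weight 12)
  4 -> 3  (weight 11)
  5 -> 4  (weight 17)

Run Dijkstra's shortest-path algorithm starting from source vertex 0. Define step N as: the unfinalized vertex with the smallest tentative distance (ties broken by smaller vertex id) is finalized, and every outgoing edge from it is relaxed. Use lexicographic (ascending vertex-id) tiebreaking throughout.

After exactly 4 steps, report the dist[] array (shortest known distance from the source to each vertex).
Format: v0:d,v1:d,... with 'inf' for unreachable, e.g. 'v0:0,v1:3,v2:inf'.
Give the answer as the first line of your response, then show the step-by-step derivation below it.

v0:0,v1:inf,v2:8,v3:37,v4:26,v5:20

step 1: dist = v0:0,v1:inf,v2:8,v3:inf,v4:inf,v5:inf
step 2: dist = v0:0,v1:inf,v2:8,v3:inf,v4:26,v5:20
step 3: dist = v0:0,v1:inf,v2:8,v3:inf,v4:26,v5:20
step 4: dist = v0:0,v1:inf,v2:8,v3:37,v4:26,v5:20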